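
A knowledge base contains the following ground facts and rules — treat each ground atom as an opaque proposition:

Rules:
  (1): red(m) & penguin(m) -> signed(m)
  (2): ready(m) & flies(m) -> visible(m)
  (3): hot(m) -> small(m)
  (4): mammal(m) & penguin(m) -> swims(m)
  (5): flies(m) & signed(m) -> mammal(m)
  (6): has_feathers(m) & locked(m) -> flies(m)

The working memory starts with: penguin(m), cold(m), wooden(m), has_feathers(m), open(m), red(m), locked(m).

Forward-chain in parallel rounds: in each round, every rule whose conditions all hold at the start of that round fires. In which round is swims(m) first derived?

Round 1: (1) [red(m) & penguin(m) -> signed(m)]; (6) [has_feathers(m) & locked(m) -> flies(m)]. Adds signed(m), flies(m).
Round 2: (5) [flies(m) & signed(m) -> mammal(m)]. Adds mammal(m).
Round 3: (4) [mammal(m) & penguin(m) -> swims(m)]. Adds swims(m).
swims(m) first appears in round 3.

3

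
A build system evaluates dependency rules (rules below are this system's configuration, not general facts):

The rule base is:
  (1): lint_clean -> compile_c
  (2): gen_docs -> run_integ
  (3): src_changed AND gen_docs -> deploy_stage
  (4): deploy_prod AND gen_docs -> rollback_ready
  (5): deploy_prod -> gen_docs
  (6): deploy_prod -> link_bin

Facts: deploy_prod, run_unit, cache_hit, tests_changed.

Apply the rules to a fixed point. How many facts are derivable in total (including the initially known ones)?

8

Round 1: (5) [deploy_prod -> gen_docs]; (6) [deploy_prod -> link_bin]. New: gen_docs, link_bin.
Round 2: (2) [gen_docs -> run_integ]; (4) [deploy_prod AND gen_docs -> rollback_ready]. New: run_integ, rollback_ready.
Closure: {cache_hit, deploy_prod, gen_docs, link_bin, rollback_ready, run_integ, run_unit, tests_changed} — 8 facts.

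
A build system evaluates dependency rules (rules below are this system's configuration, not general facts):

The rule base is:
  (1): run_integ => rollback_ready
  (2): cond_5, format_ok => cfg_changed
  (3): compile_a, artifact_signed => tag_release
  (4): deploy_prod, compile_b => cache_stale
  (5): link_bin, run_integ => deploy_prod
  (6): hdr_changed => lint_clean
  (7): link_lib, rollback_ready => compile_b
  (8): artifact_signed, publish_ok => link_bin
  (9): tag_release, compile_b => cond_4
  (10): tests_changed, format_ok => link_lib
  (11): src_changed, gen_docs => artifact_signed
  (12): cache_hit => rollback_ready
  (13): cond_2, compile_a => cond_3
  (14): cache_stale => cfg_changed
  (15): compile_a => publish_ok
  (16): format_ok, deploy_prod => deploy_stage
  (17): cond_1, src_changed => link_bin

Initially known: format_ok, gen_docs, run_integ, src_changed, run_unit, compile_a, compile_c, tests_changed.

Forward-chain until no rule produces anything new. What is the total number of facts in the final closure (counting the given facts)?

Round 1: (1) [run_integ => rollback_ready]; (10) [tests_changed, format_ok => link_lib]; (11) [src_changed, gen_docs => artifact_signed]; (15) [compile_a => publish_ok]. Adds rollback_ready, link_lib, artifact_signed, publish_ok.
Round 2: (3) [compile_a, artifact_signed => tag_release]; (7) [link_lib, rollback_ready => compile_b]; (8) [artifact_signed, publish_ok => link_bin]. Adds tag_release, compile_b, link_bin.
Round 3: (5) [link_bin, run_integ => deploy_prod]; (9) [tag_release, compile_b => cond_4]. Adds deploy_prod, cond_4.
Round 4: (4) [deploy_prod, compile_b => cache_stale]; (16) [format_ok, deploy_prod => deploy_stage]. Adds cache_stale, deploy_stage.
Round 5: (14) [cache_stale => cfg_changed]. Adds cfg_changed.
Closure: {artifact_signed, cache_stale, cfg_changed, compile_a, compile_b, compile_c, cond_4, deploy_prod, deploy_stage, format_ok, gen_docs, link_bin, link_lib, publish_ok, rollback_ready, run_integ, run_unit, src_changed, tag_release, tests_changed} — 20 facts.

20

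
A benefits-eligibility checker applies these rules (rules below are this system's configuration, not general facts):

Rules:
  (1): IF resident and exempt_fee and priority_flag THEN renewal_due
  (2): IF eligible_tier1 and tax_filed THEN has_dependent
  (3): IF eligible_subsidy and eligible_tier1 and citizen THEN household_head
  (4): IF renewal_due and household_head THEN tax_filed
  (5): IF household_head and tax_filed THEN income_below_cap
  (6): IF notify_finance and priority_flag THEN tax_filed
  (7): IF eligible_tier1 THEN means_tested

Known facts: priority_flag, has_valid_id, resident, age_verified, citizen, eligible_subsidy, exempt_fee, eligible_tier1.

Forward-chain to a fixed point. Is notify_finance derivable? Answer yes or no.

Round 1: (1) [IF resident and exempt_fee and priority_flag THEN renewal_due]; (3) [IF eligible_subsidy and eligible_tier1 and citizen THEN household_head]; (7) [IF eligible_tier1 THEN means_tested]. New: renewal_due, household_head, means_tested.
Round 2: (4) [IF renewal_due and household_head THEN tax_filed]. New: tax_filed.
Round 3: (2) [IF eligible_tier1 and tax_filed THEN has_dependent]; (5) [IF household_head and tax_filed THEN income_below_cap]. New: has_dependent, income_below_cap.
Fixed point reached. No rule has notify_finance as a consequent, and it is not given.

no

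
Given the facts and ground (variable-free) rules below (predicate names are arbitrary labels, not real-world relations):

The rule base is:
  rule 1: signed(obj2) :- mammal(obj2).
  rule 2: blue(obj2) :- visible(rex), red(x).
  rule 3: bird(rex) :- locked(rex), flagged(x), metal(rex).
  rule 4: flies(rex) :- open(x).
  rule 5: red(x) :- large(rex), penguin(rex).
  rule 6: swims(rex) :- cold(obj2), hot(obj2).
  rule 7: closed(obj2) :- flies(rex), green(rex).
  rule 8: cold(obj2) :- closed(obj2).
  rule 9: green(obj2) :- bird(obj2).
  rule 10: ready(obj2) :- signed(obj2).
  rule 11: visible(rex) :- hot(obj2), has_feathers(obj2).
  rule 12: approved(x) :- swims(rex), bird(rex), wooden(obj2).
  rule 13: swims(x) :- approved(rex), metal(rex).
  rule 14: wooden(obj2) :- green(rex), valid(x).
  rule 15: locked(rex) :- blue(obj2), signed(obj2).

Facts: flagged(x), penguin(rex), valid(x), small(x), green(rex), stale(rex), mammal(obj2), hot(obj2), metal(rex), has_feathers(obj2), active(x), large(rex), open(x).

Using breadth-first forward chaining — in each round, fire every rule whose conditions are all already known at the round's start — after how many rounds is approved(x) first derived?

Round 1 fires rule 1, rule 4, rule 5, rule 11, rule 14, giving signed(obj2), flies(rex), red(x), visible(rex), wooden(obj2).
Round 2 fires rule 2, rule 7, rule 10, giving blue(obj2), closed(obj2), ready(obj2).
Round 3 fires rule 8, rule 15, giving cold(obj2), locked(rex).
Round 4 fires rule 3, rule 6, giving bird(rex), swims(rex).
Round 5 fires rule 12, giving approved(x).
approved(x) first appears in round 5.

5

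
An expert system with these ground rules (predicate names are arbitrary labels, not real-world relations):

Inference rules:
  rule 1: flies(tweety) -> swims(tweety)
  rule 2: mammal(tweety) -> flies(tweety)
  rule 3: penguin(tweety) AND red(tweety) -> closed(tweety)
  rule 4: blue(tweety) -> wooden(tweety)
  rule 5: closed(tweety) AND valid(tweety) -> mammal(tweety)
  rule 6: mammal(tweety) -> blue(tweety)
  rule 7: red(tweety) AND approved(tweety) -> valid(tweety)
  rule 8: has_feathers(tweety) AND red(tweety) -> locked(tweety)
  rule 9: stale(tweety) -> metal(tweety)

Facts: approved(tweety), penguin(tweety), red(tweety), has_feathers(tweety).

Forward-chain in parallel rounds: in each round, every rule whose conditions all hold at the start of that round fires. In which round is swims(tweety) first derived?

[1] rule 3 [penguin(tweety) AND red(tweety) -> closed(tweety)]; rule 7 [red(tweety) AND approved(tweety) -> valid(tweety)]; rule 8 [has_feathers(tweety) AND red(tweety) -> locked(tweety)]. ⇒ new: closed(tweety), valid(tweety), locked(tweety).
[2] rule 5 [closed(tweety) AND valid(tweety) -> mammal(tweety)]. ⇒ new: mammal(tweety).
[3] rule 2 [mammal(tweety) -> flies(tweety)]; rule 6 [mammal(tweety) -> blue(tweety)]. ⇒ new: flies(tweety), blue(tweety).
[4] rule 1 [flies(tweety) -> swims(tweety)]; rule 4 [blue(tweety) -> wooden(tweety)]. ⇒ new: swims(tweety), wooden(tweety).
swims(tweety) first appears in round 4.

4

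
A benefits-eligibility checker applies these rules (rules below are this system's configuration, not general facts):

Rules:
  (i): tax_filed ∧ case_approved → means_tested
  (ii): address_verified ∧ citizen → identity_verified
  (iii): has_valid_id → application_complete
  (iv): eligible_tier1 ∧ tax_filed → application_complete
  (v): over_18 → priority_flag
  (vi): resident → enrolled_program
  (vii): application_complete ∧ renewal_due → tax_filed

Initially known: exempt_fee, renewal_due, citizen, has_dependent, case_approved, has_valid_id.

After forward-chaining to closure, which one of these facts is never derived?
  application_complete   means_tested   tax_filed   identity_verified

identity_verified

Round 1: (iii) [has_valid_id → application_complete]. New: application_complete.
Round 2: (vii) [application_complete ∧ renewal_due → tax_filed]. New: tax_filed.
Round 3: (i) [tax_filed ∧ case_approved → means_tested]. New: means_tested.
Derived: tax_filed (round 2), application_complete (round 1), means_tested (round 3). identity_verified never appears in any round.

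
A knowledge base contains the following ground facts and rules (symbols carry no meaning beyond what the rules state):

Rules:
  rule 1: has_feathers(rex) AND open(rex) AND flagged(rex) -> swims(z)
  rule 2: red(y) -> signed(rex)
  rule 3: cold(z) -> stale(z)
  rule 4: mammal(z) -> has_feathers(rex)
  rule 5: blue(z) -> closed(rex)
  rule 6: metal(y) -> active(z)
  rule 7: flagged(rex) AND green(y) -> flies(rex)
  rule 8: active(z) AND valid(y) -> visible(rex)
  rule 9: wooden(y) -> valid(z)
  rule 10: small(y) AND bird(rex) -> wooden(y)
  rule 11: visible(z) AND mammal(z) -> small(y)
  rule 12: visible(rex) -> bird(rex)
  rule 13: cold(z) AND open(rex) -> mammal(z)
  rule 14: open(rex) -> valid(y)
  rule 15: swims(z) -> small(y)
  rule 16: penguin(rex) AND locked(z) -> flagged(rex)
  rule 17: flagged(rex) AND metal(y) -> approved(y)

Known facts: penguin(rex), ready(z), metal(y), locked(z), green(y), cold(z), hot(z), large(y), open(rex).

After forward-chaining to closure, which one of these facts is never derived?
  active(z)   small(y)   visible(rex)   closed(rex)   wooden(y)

closed(rex)

[1] rule 3 [cold(z) -> stale(z)]; rule 6 [metal(y) -> active(z)]; rule 13 [cold(z) AND open(rex) -> mammal(z)]; rule 14 [open(rex) -> valid(y)]; rule 16 [penguin(rex) AND locked(z) -> flagged(rex)]. ⇒ new: stale(z), active(z), mammal(z), valid(y), flagged(rex).
[2] rule 4 [mammal(z) -> has_feathers(rex)]; rule 7 [flagged(rex) AND green(y) -> flies(rex)]; rule 8 [active(z) AND valid(y) -> visible(rex)]; rule 17 [flagged(rex) AND metal(y) -> approved(y)]. ⇒ new: has_feathers(rex), flies(rex), visible(rex), approved(y).
[3] rule 1 [has_feathers(rex) AND open(rex) AND flagged(rex) -> swims(z)]; rule 12 [visible(rex) -> bird(rex)]. ⇒ new: swims(z), bird(rex).
[4] rule 15 [swims(z) -> small(y)]. ⇒ new: small(y).
[5] rule 10 [small(y) AND bird(rex) -> wooden(y)]. ⇒ new: wooden(y).
[6] rule 9 [wooden(y) -> valid(z)]. ⇒ new: valid(z).
Derived: wooden(y) (round 5), small(y) (round 4), visible(rex) (round 2), active(z) (round 1). closed(rex) never appears in any round.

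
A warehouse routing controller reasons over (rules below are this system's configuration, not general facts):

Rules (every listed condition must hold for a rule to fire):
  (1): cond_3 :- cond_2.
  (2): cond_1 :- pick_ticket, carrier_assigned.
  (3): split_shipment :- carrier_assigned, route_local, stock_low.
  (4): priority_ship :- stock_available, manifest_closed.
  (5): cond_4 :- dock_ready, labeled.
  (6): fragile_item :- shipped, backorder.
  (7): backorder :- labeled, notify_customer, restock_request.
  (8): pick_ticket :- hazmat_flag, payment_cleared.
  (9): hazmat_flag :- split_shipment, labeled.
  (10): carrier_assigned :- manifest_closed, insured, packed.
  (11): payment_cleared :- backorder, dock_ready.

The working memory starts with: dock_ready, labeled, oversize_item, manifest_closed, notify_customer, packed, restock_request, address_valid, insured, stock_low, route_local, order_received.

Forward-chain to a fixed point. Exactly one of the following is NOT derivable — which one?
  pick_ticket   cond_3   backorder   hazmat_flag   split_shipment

Round 1 — (5), (7), (10), derive cond_4, backorder, carrier_assigned.
Round 2 — (3), (11), derive split_shipment, payment_cleared.
Round 3 — (9), derive hazmat_flag.
Round 4 — (8), derive pick_ticket.
Round 5 — (2), derive cond_1.
Derived: split_shipment (round 2), backorder (round 1), pick_ticket (round 4), hazmat_flag (round 3). cond_3 never appears in any round.

cond_3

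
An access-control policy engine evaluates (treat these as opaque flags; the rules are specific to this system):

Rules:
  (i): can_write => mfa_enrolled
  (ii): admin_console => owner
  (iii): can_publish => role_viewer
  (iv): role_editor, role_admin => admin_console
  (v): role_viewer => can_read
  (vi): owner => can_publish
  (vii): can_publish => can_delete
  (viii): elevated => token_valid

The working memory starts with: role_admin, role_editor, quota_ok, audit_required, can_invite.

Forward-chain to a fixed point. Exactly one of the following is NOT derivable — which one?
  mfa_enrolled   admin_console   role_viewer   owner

Round 1 fires (iv), giving admin_console.
Round 2 fires (ii), giving owner.
Round 3 fires (vi), giving can_publish.
Round 4 fires (iii), (vii), giving role_viewer, can_delete.
Round 5 fires (v), giving can_read.
Derived: admin_console (round 1), role_viewer (round 4), owner (round 2). mfa_enrolled never appears in any round.

mfa_enrolled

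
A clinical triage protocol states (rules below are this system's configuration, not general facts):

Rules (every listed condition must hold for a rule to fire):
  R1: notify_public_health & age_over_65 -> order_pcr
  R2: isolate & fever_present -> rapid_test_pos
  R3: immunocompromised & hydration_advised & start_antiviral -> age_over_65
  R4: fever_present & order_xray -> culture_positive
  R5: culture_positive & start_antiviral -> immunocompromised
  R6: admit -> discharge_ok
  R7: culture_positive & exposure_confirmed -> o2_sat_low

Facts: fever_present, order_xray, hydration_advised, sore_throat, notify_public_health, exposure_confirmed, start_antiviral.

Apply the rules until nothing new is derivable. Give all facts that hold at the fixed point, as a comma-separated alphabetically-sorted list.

age_over_65, culture_positive, exposure_confirmed, fever_present, hydration_advised, immunocompromised, notify_public_health, o2_sat_low, order_pcr, order_xray, sore_throat, start_antiviral

[1] R4 [fever_present & order_xray -> culture_positive]. ⇒ new: culture_positive.
[2] R5 [culture_positive & start_antiviral -> immunocompromised]; R7 [culture_positive & exposure_confirmed -> o2_sat_low]. ⇒ new: immunocompromised, o2_sat_low.
[3] R3 [immunocompromised & hydration_advised & start_antiviral -> age_over_65]. ⇒ new: age_over_65.
[4] R1 [notify_public_health & age_over_65 -> order_pcr]. ⇒ new: order_pcr.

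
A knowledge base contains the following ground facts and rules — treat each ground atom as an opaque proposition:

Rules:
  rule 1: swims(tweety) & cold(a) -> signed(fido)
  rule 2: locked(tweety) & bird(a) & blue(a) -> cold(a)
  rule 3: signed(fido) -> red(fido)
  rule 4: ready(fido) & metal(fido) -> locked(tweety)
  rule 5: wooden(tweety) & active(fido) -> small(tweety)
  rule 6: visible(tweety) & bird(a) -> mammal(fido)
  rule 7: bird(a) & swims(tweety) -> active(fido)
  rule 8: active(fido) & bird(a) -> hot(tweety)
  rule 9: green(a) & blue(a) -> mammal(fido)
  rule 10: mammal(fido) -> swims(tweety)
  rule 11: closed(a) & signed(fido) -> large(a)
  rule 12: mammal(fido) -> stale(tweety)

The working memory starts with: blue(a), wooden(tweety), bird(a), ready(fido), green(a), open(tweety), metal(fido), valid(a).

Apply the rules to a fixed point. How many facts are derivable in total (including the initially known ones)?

Round 1 — rule 4, rule 9, derive locked(tweety), mammal(fido).
Round 2 — rule 2, rule 10, rule 12, derive cold(a), swims(tweety), stale(tweety).
Round 3 — rule 1, rule 7, derive signed(fido), active(fido).
Round 4 — rule 3, rule 5, rule 8, derive red(fido), small(tweety), hot(tweety).
Closure: {active(fido), bird(a), blue(a), cold(a), green(a), hot(tweety), locked(tweety), mammal(fido), metal(fido), open(tweety), ready(fido), red(fido), signed(fido), small(tweety), stale(tweety), swims(tweety), valid(a), wooden(tweety)} — 18 facts.

18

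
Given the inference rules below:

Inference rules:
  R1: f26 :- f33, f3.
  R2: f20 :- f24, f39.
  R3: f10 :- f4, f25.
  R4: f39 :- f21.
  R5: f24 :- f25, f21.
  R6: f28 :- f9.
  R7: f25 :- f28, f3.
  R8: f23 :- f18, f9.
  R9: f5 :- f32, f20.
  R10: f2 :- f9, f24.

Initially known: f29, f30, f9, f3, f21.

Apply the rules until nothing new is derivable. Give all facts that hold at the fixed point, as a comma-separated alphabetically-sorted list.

f2, f20, f21, f24, f25, f28, f29, f3, f30, f39, f9

Round 1 — R4, R6, derive f39, f28.
Round 2 — R7, derive f25.
Round 3 — R5, derive f24.
Round 4 — R2, R10, derive f20, f2.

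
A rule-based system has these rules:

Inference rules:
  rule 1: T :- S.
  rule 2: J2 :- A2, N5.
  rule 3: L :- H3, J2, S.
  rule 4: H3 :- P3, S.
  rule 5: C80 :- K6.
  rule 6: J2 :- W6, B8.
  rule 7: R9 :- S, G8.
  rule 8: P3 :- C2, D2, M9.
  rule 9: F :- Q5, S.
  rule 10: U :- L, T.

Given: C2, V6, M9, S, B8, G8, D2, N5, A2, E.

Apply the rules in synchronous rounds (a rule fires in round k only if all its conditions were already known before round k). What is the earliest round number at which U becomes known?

4

Round 1 — rule 1, rule 2, rule 7, rule 8, derive T, J2, R9, P3.
Round 2 — rule 4, derive H3.
Round 3 — rule 3, derive L.
Round 4 — rule 10, derive U.
U first appears in round 4.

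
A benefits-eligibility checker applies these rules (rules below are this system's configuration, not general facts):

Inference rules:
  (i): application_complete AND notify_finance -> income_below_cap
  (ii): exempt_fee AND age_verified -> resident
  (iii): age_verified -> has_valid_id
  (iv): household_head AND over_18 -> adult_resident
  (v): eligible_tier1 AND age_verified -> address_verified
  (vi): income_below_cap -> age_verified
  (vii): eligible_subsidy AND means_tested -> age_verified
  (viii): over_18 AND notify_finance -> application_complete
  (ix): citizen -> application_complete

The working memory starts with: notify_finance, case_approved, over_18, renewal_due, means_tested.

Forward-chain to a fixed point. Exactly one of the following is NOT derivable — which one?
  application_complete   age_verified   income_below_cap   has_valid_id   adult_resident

adult_resident

Round 1: (viii) [over_18 AND notify_finance -> application_complete]. Adds application_complete.
Round 2: (i) [application_complete AND notify_finance -> income_below_cap]. Adds income_below_cap.
Round 3: (vi) [income_below_cap -> age_verified]. Adds age_verified.
Round 4: (iii) [age_verified -> has_valid_id]. Adds has_valid_id.
Derived: age_verified (round 3), has_valid_id (round 4), application_complete (round 1), income_below_cap (round 2). adult_resident never appears in any round.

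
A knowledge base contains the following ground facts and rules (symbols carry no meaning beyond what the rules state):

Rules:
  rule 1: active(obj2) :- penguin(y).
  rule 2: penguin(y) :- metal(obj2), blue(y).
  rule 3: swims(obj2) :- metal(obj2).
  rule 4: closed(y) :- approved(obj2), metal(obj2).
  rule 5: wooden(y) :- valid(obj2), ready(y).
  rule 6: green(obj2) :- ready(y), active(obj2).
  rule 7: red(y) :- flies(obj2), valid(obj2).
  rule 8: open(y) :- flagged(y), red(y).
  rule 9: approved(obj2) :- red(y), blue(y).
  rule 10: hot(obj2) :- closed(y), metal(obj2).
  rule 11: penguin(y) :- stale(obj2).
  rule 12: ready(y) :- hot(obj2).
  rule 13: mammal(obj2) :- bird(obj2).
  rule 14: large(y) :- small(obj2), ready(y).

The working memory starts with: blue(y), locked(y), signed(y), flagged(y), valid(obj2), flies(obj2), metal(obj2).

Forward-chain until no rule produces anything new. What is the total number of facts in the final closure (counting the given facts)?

Round 1: rule 2 [penguin(y) :- metal(obj2), blue(y).]; rule 3 [swims(obj2) :- metal(obj2).]; rule 7 [red(y) :- flies(obj2), valid(obj2).]. Adds penguin(y), swims(obj2), red(y).
Round 2: rule 1 [active(obj2) :- penguin(y).]; rule 8 [open(y) :- flagged(y), red(y).]; rule 9 [approved(obj2) :- red(y), blue(y).]. Adds active(obj2), open(y), approved(obj2).
Round 3: rule 4 [closed(y) :- approved(obj2), metal(obj2).]. Adds closed(y).
Round 4: rule 10 [hot(obj2) :- closed(y), metal(obj2).]. Adds hot(obj2).
Round 5: rule 12 [ready(y) :- hot(obj2).]. Adds ready(y).
Round 6: rule 5 [wooden(y) :- valid(obj2), ready(y).]; rule 6 [green(obj2) :- ready(y), active(obj2).]. Adds wooden(y), green(obj2).
Closure: {active(obj2), approved(obj2), blue(y), closed(y), flagged(y), flies(obj2), green(obj2), hot(obj2), locked(y), metal(obj2), open(y), penguin(y), ready(y), red(y), signed(y), swims(obj2), valid(obj2), wooden(y)} — 18 facts.

18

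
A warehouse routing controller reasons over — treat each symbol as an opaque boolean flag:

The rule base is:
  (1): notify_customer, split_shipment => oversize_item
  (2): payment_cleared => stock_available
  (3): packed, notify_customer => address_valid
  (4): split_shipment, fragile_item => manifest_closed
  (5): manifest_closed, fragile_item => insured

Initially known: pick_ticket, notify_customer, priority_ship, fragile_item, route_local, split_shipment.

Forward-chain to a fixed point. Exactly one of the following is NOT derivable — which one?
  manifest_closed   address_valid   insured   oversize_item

Round 1 — (1), (4), derive oversize_item, manifest_closed.
Round 2 — (5), derive insured.
Derived: insured (round 2), manifest_closed (round 1), oversize_item (round 1). address_valid never appears in any round.

address_valid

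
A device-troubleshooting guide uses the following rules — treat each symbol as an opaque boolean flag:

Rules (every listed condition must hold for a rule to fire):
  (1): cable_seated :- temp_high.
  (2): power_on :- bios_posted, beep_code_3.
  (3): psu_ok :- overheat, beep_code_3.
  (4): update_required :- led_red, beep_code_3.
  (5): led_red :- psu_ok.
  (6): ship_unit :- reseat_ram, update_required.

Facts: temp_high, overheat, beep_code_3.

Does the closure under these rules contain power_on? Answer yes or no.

no

Round 1 fires (1), (3), giving cable_seated, psu_ok.
Round 2 fires (5), giving led_red.
Round 3 fires (4), giving update_required.
Fixed point reached. power_on is concluded only by (2); (2) needs bios_posted (never derived).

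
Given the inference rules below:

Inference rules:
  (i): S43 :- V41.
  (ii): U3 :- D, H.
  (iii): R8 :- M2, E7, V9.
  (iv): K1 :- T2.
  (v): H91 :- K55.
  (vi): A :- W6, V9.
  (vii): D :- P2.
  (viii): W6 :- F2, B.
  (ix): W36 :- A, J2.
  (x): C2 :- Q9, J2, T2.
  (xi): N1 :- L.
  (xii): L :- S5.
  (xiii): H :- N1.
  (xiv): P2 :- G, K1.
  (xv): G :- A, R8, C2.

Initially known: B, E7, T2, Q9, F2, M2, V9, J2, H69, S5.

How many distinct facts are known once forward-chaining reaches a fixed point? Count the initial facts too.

23

Round 1: (iii) [R8 :- M2, E7, V9.]; (iv) [K1 :- T2.]; (viii) [W6 :- F2, B.]; (x) [C2 :- Q9, J2, T2.]; (xii) [L :- S5.]. Adds R8, K1, W6, C2, L.
Round 2: (vi) [A :- W6, V9.]; (xi) [N1 :- L.]. Adds A, N1.
Round 3: (ix) [W36 :- A, J2.]; (xiii) [H :- N1.]; (xv) [G :- A, R8, C2.]. Adds W36, H, G.
Round 4: (xiv) [P2 :- G, K1.]. Adds P2.
Round 5: (vii) [D :- P2.]. Adds D.
Round 6: (ii) [U3 :- D, H.]. Adds U3.
Closure: {A, B, C2, D, E7, F2, G, H, H69, J2, K1, L, M2, N1, P2, Q9, R8, S5, T2, U3, V9, W36, W6} — 23 facts.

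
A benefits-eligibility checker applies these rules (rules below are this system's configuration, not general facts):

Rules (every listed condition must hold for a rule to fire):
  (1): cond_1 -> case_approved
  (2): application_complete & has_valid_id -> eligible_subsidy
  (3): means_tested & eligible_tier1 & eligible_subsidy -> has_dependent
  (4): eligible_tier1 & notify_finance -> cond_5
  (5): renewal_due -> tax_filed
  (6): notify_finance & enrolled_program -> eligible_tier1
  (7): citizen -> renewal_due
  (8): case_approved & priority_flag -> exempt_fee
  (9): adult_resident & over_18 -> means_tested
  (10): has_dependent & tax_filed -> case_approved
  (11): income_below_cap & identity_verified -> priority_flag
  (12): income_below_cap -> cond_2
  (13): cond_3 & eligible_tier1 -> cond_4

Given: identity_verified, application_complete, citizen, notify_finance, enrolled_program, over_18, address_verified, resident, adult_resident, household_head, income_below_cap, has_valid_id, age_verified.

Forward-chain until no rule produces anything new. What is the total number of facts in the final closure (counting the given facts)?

Round 1 — (2), (6), (7), (9), (11), (12), derive eligible_subsidy, eligible_tier1, renewal_due, means_tested, priority_flag, cond_2.
Round 2 — (3), (4), (5), derive has_dependent, cond_5, tax_filed.
Round 3 — (10), derive case_approved.
Round 4 — (8), derive exempt_fee.
Closure: {address_verified, adult_resident, age_verified, application_complete, case_approved, citizen, cond_2, cond_5, eligible_subsidy, eligible_tier1, enrolled_program, exempt_fee, has_dependent, has_valid_id, household_head, identity_verified, income_below_cap, means_tested, notify_finance, over_18, priority_flag, renewal_due, resident, tax_filed} — 24 facts.

24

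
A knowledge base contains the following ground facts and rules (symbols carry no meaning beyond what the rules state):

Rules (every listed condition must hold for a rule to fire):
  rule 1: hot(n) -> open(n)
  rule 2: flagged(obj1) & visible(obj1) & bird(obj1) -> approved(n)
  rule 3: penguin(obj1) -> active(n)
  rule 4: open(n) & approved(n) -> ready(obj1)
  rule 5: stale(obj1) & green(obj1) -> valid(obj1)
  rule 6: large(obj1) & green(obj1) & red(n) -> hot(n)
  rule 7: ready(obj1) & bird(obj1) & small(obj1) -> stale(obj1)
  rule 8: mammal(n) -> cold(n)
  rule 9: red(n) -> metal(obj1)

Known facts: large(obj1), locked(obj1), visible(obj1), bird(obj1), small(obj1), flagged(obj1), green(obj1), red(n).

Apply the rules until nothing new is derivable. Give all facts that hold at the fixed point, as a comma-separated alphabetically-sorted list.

Round 1: rule 2 [flagged(obj1) & visible(obj1) & bird(obj1) -> approved(n)]; rule 6 [large(obj1) & green(obj1) & red(n) -> hot(n)]; rule 9 [red(n) -> metal(obj1)]. New: approved(n), hot(n), metal(obj1).
Round 2: rule 1 [hot(n) -> open(n)]. New: open(n).
Round 3: rule 4 [open(n) & approved(n) -> ready(obj1)]. New: ready(obj1).
Round 4: rule 7 [ready(obj1) & bird(obj1) & small(obj1) -> stale(obj1)]. New: stale(obj1).
Round 5: rule 5 [stale(obj1) & green(obj1) -> valid(obj1)]. New: valid(obj1).

approved(n), bird(obj1), flagged(obj1), green(obj1), hot(n), large(obj1), locked(obj1), metal(obj1), open(n), ready(obj1), red(n), small(obj1), stale(obj1), valid(obj1), visible(obj1)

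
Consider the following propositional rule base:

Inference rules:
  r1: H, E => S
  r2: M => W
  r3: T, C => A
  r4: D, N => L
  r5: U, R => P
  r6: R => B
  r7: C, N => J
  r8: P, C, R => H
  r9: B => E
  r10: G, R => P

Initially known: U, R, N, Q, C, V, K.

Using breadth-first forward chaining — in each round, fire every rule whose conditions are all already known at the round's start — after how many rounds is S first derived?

[1] r5 [U, R => P]; r6 [R => B]; r7 [C, N => J]. ⇒ new: P, B, J.
[2] r8 [P, C, R => H]; r9 [B => E]. ⇒ new: H, E.
[3] r1 [H, E => S]. ⇒ new: S.
S first appears in round 3.

3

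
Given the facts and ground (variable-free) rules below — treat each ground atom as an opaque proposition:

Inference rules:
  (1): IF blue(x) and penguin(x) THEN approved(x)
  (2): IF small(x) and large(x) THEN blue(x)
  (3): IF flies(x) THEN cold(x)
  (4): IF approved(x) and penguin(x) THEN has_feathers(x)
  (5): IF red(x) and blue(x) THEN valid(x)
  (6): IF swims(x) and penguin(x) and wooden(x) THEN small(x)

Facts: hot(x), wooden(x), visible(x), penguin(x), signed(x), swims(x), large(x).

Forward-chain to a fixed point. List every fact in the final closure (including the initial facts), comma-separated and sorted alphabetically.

Round 1: (6) [IF swims(x) and penguin(x) and wooden(x) THEN small(x)]. Adds small(x).
Round 2: (2) [IF small(x) and large(x) THEN blue(x)]. Adds blue(x).
Round 3: (1) [IF blue(x) and penguin(x) THEN approved(x)]. Adds approved(x).
Round 4: (4) [IF approved(x) and penguin(x) THEN has_feathers(x)]. Adds has_feathers(x).

approved(x), blue(x), has_feathers(x), hot(x), large(x), penguin(x), signed(x), small(x), swims(x), visible(x), wooden(x)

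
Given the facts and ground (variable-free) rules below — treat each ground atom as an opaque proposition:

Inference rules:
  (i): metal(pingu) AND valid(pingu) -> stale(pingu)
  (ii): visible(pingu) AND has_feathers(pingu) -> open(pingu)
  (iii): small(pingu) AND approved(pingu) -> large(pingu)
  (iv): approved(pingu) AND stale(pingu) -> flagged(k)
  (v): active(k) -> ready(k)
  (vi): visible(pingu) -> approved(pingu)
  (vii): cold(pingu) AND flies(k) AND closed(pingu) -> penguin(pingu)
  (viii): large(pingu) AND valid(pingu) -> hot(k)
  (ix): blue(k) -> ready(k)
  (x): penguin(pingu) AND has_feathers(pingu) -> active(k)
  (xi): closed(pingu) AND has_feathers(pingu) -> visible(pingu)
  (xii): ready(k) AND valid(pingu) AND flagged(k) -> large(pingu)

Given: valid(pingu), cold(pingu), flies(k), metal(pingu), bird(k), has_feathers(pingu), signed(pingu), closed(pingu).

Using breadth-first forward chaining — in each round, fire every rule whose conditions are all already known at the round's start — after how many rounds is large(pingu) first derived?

4

Round 1 — (i), (vii), (xi), derive stale(pingu), penguin(pingu), visible(pingu).
Round 2 — (ii), (vi), (x), derive open(pingu), approved(pingu), active(k).
Round 3 — (iv), (v), derive flagged(k), ready(k).
Round 4 — (xii), derive large(pingu).
large(pingu) first appears in round 4.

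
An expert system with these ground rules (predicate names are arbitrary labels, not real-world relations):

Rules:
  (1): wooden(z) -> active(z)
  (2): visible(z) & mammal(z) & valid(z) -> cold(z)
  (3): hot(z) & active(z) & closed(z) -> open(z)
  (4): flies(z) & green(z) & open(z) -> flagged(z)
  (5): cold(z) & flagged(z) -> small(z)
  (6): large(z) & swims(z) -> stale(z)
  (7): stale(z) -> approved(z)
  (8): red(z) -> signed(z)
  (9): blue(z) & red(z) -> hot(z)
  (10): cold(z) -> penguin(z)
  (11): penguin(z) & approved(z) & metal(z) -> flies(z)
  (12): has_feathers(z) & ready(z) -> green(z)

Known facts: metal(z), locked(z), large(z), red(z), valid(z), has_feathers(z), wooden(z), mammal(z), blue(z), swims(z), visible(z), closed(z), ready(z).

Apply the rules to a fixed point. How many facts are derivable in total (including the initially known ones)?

Round 1: (1) [wooden(z) -> active(z)]; (2) [visible(z) & mammal(z) & valid(z) -> cold(z)]; (6) [large(z) & swims(z) -> stale(z)]; (8) [red(z) -> signed(z)]; (9) [blue(z) & red(z) -> hot(z)]; (12) [has_feathers(z) & ready(z) -> green(z)]. New: active(z), cold(z), stale(z), signed(z), hot(z), green(z).
Round 2: (3) [hot(z) & active(z) & closed(z) -> open(z)]; (7) [stale(z) -> approved(z)]; (10) [cold(z) -> penguin(z)]. New: open(z), approved(z), penguin(z).
Round 3: (11) [penguin(z) & approved(z) & metal(z) -> flies(z)]. New: flies(z).
Round 4: (4) [flies(z) & green(z) & open(z) -> flagged(z)]. New: flagged(z).
Round 5: (5) [cold(z) & flagged(z) -> small(z)]. New: small(z).
Closure: {active(z), approved(z), blue(z), closed(z), cold(z), flagged(z), flies(z), green(z), has_feathers(z), hot(z), large(z), locked(z), mammal(z), metal(z), open(z), penguin(z), ready(z), red(z), signed(z), small(z), stale(z), swims(z), valid(z), visible(z), wooden(z)} — 25 facts.

25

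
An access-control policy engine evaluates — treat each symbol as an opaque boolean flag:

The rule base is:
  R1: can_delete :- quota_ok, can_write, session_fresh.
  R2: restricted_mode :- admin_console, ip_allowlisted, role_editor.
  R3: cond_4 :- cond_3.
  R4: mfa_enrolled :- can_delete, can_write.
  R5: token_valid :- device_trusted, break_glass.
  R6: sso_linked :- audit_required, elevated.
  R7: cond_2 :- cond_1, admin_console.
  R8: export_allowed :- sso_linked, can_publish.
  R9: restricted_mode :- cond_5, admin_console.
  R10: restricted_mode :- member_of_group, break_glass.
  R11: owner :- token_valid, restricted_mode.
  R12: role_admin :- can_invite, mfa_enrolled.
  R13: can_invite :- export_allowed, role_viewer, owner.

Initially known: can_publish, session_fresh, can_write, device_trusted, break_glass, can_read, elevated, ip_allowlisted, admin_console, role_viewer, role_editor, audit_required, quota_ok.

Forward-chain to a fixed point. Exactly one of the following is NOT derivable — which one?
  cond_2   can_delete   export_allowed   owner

cond_2

Round 1: R1 [can_delete :- quota_ok, can_write, session_fresh.]; R2 [restricted_mode :- admin_console, ip_allowlisted, role_editor.]; R5 [token_valid :- device_trusted, break_glass.]; R6 [sso_linked :- audit_required, elevated.]. Adds can_delete, restricted_mode, token_valid, sso_linked.
Round 2: R4 [mfa_enrolled :- can_delete, can_write.]; R8 [export_allowed :- sso_linked, can_publish.]; R11 [owner :- token_valid, restricted_mode.]. Adds mfa_enrolled, export_allowed, owner.
Round 3: R13 [can_invite :- export_allowed, role_viewer, owner.]. Adds can_invite.
Round 4: R12 [role_admin :- can_invite, mfa_enrolled.]. Adds role_admin.
Derived: can_delete (round 1), owner (round 2), export_allowed (round 2). cond_2 never appears in any round.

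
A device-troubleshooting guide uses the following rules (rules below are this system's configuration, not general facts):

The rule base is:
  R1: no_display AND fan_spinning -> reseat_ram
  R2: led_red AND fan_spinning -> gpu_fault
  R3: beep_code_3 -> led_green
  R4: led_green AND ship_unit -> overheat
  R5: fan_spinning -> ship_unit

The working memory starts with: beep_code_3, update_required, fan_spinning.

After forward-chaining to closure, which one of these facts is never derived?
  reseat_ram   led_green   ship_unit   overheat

reseat_ram

Round 1 — R3, R5, derive led_green, ship_unit.
Round 2 — R4, derive overheat.
Derived: overheat (round 2), led_green (round 1), ship_unit (round 1). reseat_ram never appears in any round.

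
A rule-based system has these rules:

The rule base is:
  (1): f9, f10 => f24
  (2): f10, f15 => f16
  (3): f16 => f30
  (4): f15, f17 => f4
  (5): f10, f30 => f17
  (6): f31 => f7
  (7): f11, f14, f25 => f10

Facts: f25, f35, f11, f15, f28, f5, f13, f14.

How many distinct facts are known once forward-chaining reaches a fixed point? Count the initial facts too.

13

Round 1: (7) [f11, f14, f25 => f10]. Adds f10.
Round 2: (2) [f10, f15 => f16]. Adds f16.
Round 3: (3) [f16 => f30]. Adds f30.
Round 4: (5) [f10, f30 => f17]. Adds f17.
Round 5: (4) [f15, f17 => f4]. Adds f4.
Closure: {f10, f11, f13, f14, f15, f16, f17, f25, f28, f30, f35, f4, f5} — 13 facts.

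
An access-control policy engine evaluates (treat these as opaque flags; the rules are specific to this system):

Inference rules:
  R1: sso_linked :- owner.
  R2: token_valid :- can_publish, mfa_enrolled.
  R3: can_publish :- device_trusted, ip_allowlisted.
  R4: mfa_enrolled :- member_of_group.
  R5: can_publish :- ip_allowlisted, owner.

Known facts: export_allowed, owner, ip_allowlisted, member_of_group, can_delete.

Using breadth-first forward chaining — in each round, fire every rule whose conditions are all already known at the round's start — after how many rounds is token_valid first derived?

2

Round 1: R1 [sso_linked :- owner.]; R4 [mfa_enrolled :- member_of_group.]; R5 [can_publish :- ip_allowlisted, owner.]. New: sso_linked, mfa_enrolled, can_publish.
Round 2: R2 [token_valid :- can_publish, mfa_enrolled.]. New: token_valid.
token_valid first appears in round 2.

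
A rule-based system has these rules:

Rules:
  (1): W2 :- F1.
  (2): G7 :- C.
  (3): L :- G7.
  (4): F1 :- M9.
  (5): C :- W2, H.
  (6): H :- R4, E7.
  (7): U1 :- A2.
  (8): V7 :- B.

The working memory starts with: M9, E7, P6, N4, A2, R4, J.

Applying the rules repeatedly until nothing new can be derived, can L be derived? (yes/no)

Round 1: (4) [F1 :- M9.]; (6) [H :- R4, E7.]; (7) [U1 :- A2.]. New: F1, H, U1.
Round 2: (1) [W2 :- F1.]. New: W2.
Round 3: (5) [C :- W2, H.]. New: C.
Round 4: (2) [G7 :- C.]. New: G7.
Round 5: (3) [L :- G7.]. New: L.
L appears in round 5, so it is derivable.

yes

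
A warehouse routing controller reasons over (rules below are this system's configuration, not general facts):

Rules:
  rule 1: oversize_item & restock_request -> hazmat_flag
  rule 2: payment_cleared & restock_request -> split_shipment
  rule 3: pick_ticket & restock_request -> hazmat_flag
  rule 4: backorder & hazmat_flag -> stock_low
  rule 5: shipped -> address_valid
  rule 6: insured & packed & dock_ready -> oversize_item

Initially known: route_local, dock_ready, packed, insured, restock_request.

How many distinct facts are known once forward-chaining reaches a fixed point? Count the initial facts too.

7

Round 1 — rule 6, derive oversize_item.
Round 2 — rule 1, derive hazmat_flag.
Closure: {dock_ready, hazmat_flag, insured, oversize_item, packed, restock_request, route_local} — 7 facts.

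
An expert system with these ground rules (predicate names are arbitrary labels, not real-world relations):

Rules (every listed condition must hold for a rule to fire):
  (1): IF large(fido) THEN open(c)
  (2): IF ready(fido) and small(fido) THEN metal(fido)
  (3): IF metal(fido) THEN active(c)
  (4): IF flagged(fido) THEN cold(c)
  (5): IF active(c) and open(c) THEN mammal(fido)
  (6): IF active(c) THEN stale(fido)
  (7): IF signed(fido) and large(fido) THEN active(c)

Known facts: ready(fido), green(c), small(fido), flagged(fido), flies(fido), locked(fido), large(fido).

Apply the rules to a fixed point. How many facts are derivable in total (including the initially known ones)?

Round 1: (1) [IF large(fido) THEN open(c)]; (2) [IF ready(fido) and small(fido) THEN metal(fido)]; (4) [IF flagged(fido) THEN cold(c)]. Adds open(c), metal(fido), cold(c).
Round 2: (3) [IF metal(fido) THEN active(c)]. Adds active(c).
Round 3: (5) [IF active(c) and open(c) THEN mammal(fido)]; (6) [IF active(c) THEN stale(fido)]. Adds mammal(fido), stale(fido).
Closure: {active(c), cold(c), flagged(fido), flies(fido), green(c), large(fido), locked(fido), mammal(fido), metal(fido), open(c), ready(fido), small(fido), stale(fido)} — 13 facts.

13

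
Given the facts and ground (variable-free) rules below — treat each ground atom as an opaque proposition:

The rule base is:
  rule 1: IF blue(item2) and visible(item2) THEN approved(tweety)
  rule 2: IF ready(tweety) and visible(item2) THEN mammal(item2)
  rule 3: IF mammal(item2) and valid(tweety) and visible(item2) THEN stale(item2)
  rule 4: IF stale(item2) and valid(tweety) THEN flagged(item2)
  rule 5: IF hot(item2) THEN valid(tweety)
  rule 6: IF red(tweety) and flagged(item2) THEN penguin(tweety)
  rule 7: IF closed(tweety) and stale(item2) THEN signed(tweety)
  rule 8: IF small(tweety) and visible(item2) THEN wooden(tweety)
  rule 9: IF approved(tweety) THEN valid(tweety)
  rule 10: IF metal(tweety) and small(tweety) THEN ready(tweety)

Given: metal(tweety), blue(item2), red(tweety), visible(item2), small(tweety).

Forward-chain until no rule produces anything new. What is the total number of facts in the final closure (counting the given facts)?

13

Round 1 fires rule 1, rule 8, rule 10, giving approved(tweety), wooden(tweety), ready(tweety).
Round 2 fires rule 2, rule 9, giving mammal(item2), valid(tweety).
Round 3 fires rule 3, giving stale(item2).
Round 4 fires rule 4, giving flagged(item2).
Round 5 fires rule 6, giving penguin(tweety).
Closure: {approved(tweety), blue(item2), flagged(item2), mammal(item2), metal(tweety), penguin(tweety), ready(tweety), red(tweety), small(tweety), stale(item2), valid(tweety), visible(item2), wooden(tweety)} — 13 facts.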